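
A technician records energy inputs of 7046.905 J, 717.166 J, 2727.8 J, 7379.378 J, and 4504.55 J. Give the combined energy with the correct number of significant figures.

22375.8 J

7046.905 J + 717.166 J + 2727.8 J + 7379.378 J + 4504.55 J = 22375.799 J.
Addition/subtraction keeps the fewest decimal places: 7046.905 → 3 decimal places, 717.166 → 3 decimal places, 2727.8 → 1 decimal place, 7379.378 → 3 decimal places, 4504.55 → 2 decimal places; limit is 1.
Rounded to 1 decimal place: 22375.8 J.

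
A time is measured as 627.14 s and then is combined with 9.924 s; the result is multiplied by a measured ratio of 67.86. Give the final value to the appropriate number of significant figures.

4.323 × 10^4 s

627.14 s + 9.924 s = 637.064 s; the sum is limited to 2 decimal places (5 s.f.).
Carrying full precision, 637.064 × 67.86 = 43231.16304 s; 67.86 has 4 s.f., so the result keeps min(5, 4) = 4 s.f.
Rounded to 4 significant figures: 4.323 × 10^4 s.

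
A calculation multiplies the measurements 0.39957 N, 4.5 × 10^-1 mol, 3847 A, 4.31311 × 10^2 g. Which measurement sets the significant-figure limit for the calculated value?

4.5 × 10^-1 mol

0.39957 N → 5 s.f.; 4.5 × 10^-1 mol → 2 s.f.; 3847 A → 4 s.f.; 4.31311 × 10^2 g → 6 s.f.
The fewest is 2 significant figures, from 4.5 × 10^-1 mol.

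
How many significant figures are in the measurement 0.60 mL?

2

0.60: leading zeros are not significant; trailing zeros after a decimal point are significant.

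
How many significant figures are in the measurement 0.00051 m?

0.00051: leading zeros are not significant.

2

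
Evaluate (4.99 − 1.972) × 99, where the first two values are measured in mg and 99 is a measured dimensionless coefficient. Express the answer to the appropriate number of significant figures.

3.0 × 10^2 mg

4.99 mg − 1.972 mg = 3.018 mg; the difference is limited to 2 decimal places (3 s.f.).
Carrying full precision, 3.018 × 99 = 298.782 mg; 99 has 2 s.f., so the result keeps min(3, 2) = 2 s.f.
Rounded to 2 significant figures: 3.0 × 10^2 mg.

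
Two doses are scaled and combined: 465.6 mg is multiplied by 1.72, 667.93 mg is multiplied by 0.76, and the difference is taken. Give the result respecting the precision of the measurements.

2.9 × 10² mg

465.6 × 1.72 = 800.832 → 801 mg (3 s.f., last digit at the 10^0 place).
667.93 × 0.76 = 507.6268 → 5.1 × 10² mg (2 s.f., last digit at the 10^1 place).
Difference: 293.2052 mg; keep the coarser place, 10^1.
Result: 2.9 × 10² mg.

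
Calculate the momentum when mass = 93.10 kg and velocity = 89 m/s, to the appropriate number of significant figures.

8.3 × 10³ kg·m/s

momentum = 93.10 kg × 89 m/s = 8285.9 kg·m/s.
93.10 has 4 significant figures; 89 has 2.
Division/multiplication keeps the fewest: 2 significant figures.
Rounded: 8.3 × 10³ kg·m/s.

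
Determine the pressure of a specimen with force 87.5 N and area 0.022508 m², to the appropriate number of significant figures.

3.89 × 10^3 Pa

pressure = 87.5 N ÷ 0.022508 m² = 3887.5066643… Pa.
87.5 has 3 significant figures; 0.022508 has 5.
Division/multiplication keeps the fewest: 3 significant figures.
Rounded: 3.89 × 10^3 Pa.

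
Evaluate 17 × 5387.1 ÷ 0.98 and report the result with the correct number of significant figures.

9.3 × 10⁴

17 × 5387.1 ÷ 0.98 = 93449.6938776…
Multiplication/division keeps the fewest significant figures: 17 → 2 s.f., 5387.1 → 5 s.f., 0.98 → 2 s.f.; limit is 2.
Rounded to 2 significant figures: 9.3 × 10⁴.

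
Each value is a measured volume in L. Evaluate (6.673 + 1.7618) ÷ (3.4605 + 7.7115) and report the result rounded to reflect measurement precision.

6.673 + 1.7618 = 8.4348, limited to 3 d.p. → 4 s.f.; 3.4605 + 7.7115 = 11.1720, limited to 4 d.p. → 6 s.f.
Carrying full precision, 8.4348 ÷ 11.1720 = 0.754994629431…; keep min(4, 6) = 4 s.f.
Rounded to 4 significant figures: 0.7550.

0.7550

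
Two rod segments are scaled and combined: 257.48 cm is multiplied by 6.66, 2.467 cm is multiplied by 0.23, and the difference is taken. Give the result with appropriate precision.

257.48 × 6.66 = 1714.8168 → 1.71 × 10³ cm (3 s.f., last digit at the 10^1 place).
2.467 × 0.23 = 0.56741 → 0.57 cm (2 s.f., last digit at the 10^-2 place).
Difference: 1714.24939 cm; keep the coarser place, 10^1.
Result: 1.71 × 10³ cm.

1.71 × 10³ cm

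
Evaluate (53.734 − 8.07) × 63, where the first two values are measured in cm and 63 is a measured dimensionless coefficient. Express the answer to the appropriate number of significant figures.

53.734 cm − 8.07 cm = 45.664 cm; the difference is limited to 2 decimal places (4 s.f.).
Carrying full precision, 45.664 × 63 = 2876.832 cm; 63 has 2 s.f., so the result keeps min(4, 2) = 2 s.f.
Rounded to 2 significant figures: 2.9 × 10^3 cm.

2.9 × 10^3 cm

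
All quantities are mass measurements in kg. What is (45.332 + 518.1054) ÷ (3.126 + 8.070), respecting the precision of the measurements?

45.332 + 518.1054 = 563.4374, limited to 3 d.p. → 6 s.f.; 3.126 + 8.070 = 11.196, limited to 3 d.p. → 5 s.f.
Carrying full precision, 563.4374 ÷ 11.196 = 50.3248838871…; keep min(6, 5) = 5 s.f.
Rounded to 5 significant figures: 50.325.

50.325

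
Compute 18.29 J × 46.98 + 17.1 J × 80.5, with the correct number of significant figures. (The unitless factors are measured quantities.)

2.24 × 10³ J

18.29 × 46.98 = 859.2642 → 859.3 J (4 s.f., last digit at the 10^-1 place).
17.1 × 80.5 = 1376.55 → 1.38 × 10³ J (3 s.f., last digit at the 10^1 place).
Sum: 2235.8142 J; keep the coarser place, 10^1.
Result: 2.24 × 10³ J.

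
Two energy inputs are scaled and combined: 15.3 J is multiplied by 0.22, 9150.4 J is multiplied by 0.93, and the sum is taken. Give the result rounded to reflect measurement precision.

8.5 × 10^3 J

15.3 × 0.22 = 3.366 → 3.4 J (2 s.f., last digit at the 10^-1 place).
9150.4 × 0.93 = 8509.872 → 8.5 × 10^3 J (2 s.f., last digit at the 10^2 place).
Sum: 8513.238 J; keep the coarser place, 10^2.
Result: 8.5 × 10^3 J.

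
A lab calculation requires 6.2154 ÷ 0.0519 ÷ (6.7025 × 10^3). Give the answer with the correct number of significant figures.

0.0179

6.2154 ÷ 0.0519 ÷ (6.7025 × 10^3) = 0.0178675457566…
Multiplication/division keeps the fewest significant figures: 6.2154 → 5 s.f., 0.0519 → 3 s.f., 6.7025 × 10^3 → 5 s.f.; limit is 3.
Rounded to 3 significant figures: 0.0179.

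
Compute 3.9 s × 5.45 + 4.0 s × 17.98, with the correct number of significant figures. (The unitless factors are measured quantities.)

3.9 × 5.45 = 21.255 → 21 s (2 s.f., last digit at the 10^0 place).
4.0 × 17.98 = 71.92 → 72 s (2 s.f., last digit at the 10^0 place).
Sum: 93.175 s; keep the coarser place, 10^0.
Result: 93 s.

93 s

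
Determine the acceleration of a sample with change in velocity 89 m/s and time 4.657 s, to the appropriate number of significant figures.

acceleration = 89 m/s ÷ 4.657 s = 19.1110156753… m/s².
89 has 2 significant figures; 4.657 has 4.
Division/multiplication keeps the fewest: 2 significant figures.
Rounded: 19 m/s².

19 m/s²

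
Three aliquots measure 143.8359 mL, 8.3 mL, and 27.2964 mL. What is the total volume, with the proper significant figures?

179.4 mL

143.8359 mL + 8.3 mL + 27.2964 mL = 179.4323 mL.
Addition/subtraction keeps the fewest decimal places: 143.8359 → 4 decimal places, 8.3 → 1 decimal place, 27.2964 → 4 decimal places; limit is 1.
Rounded to 1 decimal place: 179.4 mL.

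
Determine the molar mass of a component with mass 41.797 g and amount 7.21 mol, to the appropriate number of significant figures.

molar mass = 41.797 g ÷ 7.21 mol = 5.79708737864… g/mol.
41.797 has 5 significant figures; 7.21 has 3.
Division/multiplication keeps the fewest: 3 significant figures.
Rounded: 5.80 g/mol.

5.80 g/mol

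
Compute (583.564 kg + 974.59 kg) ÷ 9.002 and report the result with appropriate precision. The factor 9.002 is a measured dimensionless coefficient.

1.731 × 10² kg

583.564 kg + 974.59 kg = 1558.154 kg; the sum is limited to 2 decimal places (6 s.f.).
Carrying full precision, 1558.154 ÷ 9.002 = 173.089757832… kg; 9.002 has 4 s.f., so the result keeps min(6, 4) = 4 s.f.
Rounded to 4 significant figures: 1.731 × 10² kg.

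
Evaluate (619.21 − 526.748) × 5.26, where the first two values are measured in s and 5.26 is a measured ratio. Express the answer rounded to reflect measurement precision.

619.21 s − 526.748 s = 92.462 s; the difference is limited to 2 decimal places (4 s.f.).
Carrying full precision, 92.462 × 5.26 = 486.35012 s; 5.26 has 3 s.f., so the result keeps min(4, 3) = 3 s.f.
Rounded to 3 significant figures: 486 s.

486 s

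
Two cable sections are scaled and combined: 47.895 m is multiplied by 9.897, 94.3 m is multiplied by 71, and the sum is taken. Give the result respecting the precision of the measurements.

47.895 × 9.897 = 474.016815 → 474.0 m (4 s.f., last digit at the 10^-1 place).
94.3 × 71 = 6695.3 → 6.7 × 10³ m (2 s.f., last digit at the 10^2 place).
Sum: 7169.316815 m; keep the coarser place, 10^2.
Result: 7.2 × 10³ m.

7.2 × 10³ m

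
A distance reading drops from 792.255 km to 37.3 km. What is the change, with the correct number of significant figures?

792.255 km − 37.3 km = 754.955 km.
Addition/subtraction keeps the fewest decimal places: 792.255 → 3 decimal places, 37.3 → 1 decimal place; limit is 1.
Rounded to 1 decimal place: 755.0 km.

755.0 km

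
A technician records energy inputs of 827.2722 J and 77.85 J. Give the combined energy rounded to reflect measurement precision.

827.2722 J + 77.85 J = 905.1222 J.
Addition/subtraction keeps the fewest decimal places: 827.2722 → 4 decimal places, 77.85 → 2 decimal places; limit is 2.
Rounded to 2 decimal places: 905.12 J.

905.12 J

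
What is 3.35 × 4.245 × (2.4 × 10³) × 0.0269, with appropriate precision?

3.35 × 4.245 × (2.4 × 10³) × 0.0269 = 918.09162
Multiplication/division keeps the fewest significant figures: 3.35 → 3 s.f., 4.245 → 4 s.f., 2.4 × 10³ → 2 s.f., 0.0269 → 3 s.f.; limit is 2.
Rounded to 2 significant figures: 9.2 × 10².

9.2 × 10²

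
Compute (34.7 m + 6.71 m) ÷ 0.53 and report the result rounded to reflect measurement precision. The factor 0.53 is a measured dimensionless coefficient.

78 m

34.7 m + 6.71 m = 41.41 m; the sum is limited to 1 decimal place (3 s.f.).
Carrying full precision, 41.41 ÷ 0.53 = 78.1320754717… m; 0.53 has 2 s.f., so the result keeps min(3, 2) = 2 s.f.
Rounded to 2 significant figures: 78 m.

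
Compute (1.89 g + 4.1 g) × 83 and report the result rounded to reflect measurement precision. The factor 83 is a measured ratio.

1.89 g + 4.1 g = 5.99 g; the sum is limited to 1 decimal place (2 s.f.).
Carrying full precision, 5.99 × 83 = 497.17 g; 83 has 2 s.f., so the result keeps min(2, 2) = 2 s.f.
Rounded to 2 significant figures: 5.0 × 10² g.

5.0 × 10² g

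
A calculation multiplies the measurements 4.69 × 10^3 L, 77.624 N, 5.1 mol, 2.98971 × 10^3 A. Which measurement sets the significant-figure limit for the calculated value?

5.1 mol

4.69 × 10^3 L → 3 s.f.; 77.624 N → 5 s.f.; 5.1 mol → 2 s.f.; 2.98971 × 10^3 A → 6 s.f.
The fewest is 2 significant figures, from 5.1 mol.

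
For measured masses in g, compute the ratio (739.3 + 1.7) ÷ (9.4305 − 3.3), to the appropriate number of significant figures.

1.2 × 10²

739.3 + 1.7 = 741.0, limited to 1 d.p. → 4 s.f.; 9.4305 − 3.3 = 6.1305, limited to 1 d.p. → 2 s.f.
Carrying full precision, 741.0 ÷ 6.1305 = 120.871054563…; keep min(4, 2) = 2 s.f.
Rounded to 2 significant figures: 1.2 × 10².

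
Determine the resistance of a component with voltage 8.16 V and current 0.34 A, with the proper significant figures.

resistance = 8.16 V ÷ 0.34 A = 24 Ω.
8.16 has 3 significant figures; 0.34 has 2.
Division/multiplication keeps the fewest: 2 significant figures.
Rounded: 24 Ω.

24 Ω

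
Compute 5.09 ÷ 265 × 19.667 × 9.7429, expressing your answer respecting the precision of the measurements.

5.09 ÷ 265 × 19.667 × 9.7429 = 3.68042753505…
Multiplication/division keeps the fewest significant figures: 5.09 → 3 s.f., 265 → 3 s.f., 19.667 → 5 s.f., 9.7429 → 5 s.f.; limit is 3.
Rounded to 3 significant figures: 3.68.

3.68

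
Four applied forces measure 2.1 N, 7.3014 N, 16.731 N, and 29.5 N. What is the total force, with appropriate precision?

55.6 N

2.1 N + 7.3014 N + 16.731 N + 29.5 N = 55.6324 N.
Addition/subtraction keeps the fewest decimal places: 2.1 → 1 decimal place, 7.3014 → 4 decimal places, 16.731 → 3 decimal places, 29.5 → 1 decimal place; limit is 1.
Rounded to 1 decimal place: 55.6 N.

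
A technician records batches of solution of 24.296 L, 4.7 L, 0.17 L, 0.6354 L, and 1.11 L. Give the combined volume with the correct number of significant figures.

24.296 L + 4.7 L + 0.17 L + 0.6354 L + 1.11 L = 30.9114 L.
Addition/subtraction keeps the fewest decimal places: 24.296 → 3 decimal places, 4.7 → 1 decimal place, 0.17 → 2 decimal places, 0.6354 → 4 decimal places, 1.11 → 2 decimal places; limit is 1.
Rounded to 1 decimal place: 30.9 L.

30.9 L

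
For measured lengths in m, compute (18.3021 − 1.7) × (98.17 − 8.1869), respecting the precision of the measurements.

18.3021 − 1.7 = 16.6021, limited to 1 d.p. → 3 s.f.; 98.17 − 8.1869 = 89.9831, limited to 2 d.p. → 4 s.f.
Carrying full precision, 16.6021 × 89.9831 = 1493.90842451; keep min(3, 4) = 3 s.f.
Rounded to 3 significant figures: 1.49 × 10³ m².

1.49 × 10³ m²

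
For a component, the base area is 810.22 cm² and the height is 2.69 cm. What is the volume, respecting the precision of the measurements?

volume = 810.22 cm² × 2.69 cm = 2179.4918 cm³.
810.22 has 5 significant figures; 2.69 has 3.
Division/multiplication keeps the fewest: 3 significant figures.
Rounded: 2.18 × 10^3 cm³.

2.18 × 10^3 cm³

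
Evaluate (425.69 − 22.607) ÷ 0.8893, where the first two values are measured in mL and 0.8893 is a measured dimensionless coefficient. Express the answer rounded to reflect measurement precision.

453.3 mL

425.69 mL − 22.607 mL = 403.083 mL; the difference is limited to 2 decimal places (5 s.f.).
Carrying full precision, 403.083 ÷ 0.8893 = 453.258742831… mL; 0.8893 has 4 s.f., so the result keeps min(5, 4) = 4 s.f.
Rounded to 4 significant figures: 453.3 mL.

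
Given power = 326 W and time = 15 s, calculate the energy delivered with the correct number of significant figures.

energy delivered = 326 W × 15 s = 4890 J.
326 has 3 significant figures; 15 has 2.
Division/multiplication keeps the fewest: 2 significant figures.
Rounded: 4.9 × 10³ J.

4.9 × 10³ J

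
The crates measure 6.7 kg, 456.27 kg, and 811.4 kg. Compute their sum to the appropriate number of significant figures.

1274.4 kg

6.7 kg + 456.27 kg + 811.4 kg = 1274.37 kg.
Addition/subtraction keeps the fewest decimal places: 6.7 → 1 decimal place, 456.27 → 2 decimal places, 811.4 → 1 decimal place; limit is 1.
Rounded to 1 decimal place: 1274.4 kg.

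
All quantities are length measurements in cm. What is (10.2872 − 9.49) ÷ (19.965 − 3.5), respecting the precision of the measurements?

10.2872 − 9.49 = 0.7972, limited to 2 d.p. → 2 s.f.; 19.965 − 3.5 = 16.465, limited to 1 d.p. → 3 s.f.
Carrying full precision, 0.7972 ÷ 16.465 = 0.0484178560583…; keep min(2, 3) = 2 s.f.
Rounded to 2 significant figures: 0.048.

0.048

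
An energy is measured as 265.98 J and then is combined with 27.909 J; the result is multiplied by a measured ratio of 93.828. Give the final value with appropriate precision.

265.98 J + 27.909 J = 293.889 J; the sum is limited to 2 decimal places (5 s.f.).
Carrying full precision, 293.889 × 93.828 = 27575.017092 J; 93.828 has 5 s.f., so the result keeps min(5, 5) = 5 s.f.
Rounded to 5 significant figures: 2.7575 × 10⁴ J.

2.7575 × 10⁴ J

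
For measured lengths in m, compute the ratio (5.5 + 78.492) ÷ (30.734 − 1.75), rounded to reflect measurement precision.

2.90

5.5 + 78.492 = 83.992, limited to 1 d.p. → 3 s.f.; 30.734 − 1.75 = 28.984, limited to 2 d.p. → 4 s.f.
Carrying full precision, 83.992 ÷ 28.984 = 2.89787468948…; keep min(3, 4) = 3 s.f.
Rounded to 3 significant figures: 2.90.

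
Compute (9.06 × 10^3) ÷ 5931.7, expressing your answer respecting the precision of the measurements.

(9.06 × 10^3) ÷ 5931.7 = 1.52738675253…
Multiplication/division keeps the fewest significant figures: 9.06 × 10^3 → 3 s.f., 5931.7 → 5 s.f.; limit is 3.
Rounded to 3 significant figures: 1.53.

1.53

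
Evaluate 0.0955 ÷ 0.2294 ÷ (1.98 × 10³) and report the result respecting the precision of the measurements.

0.0955 ÷ 0.2294 ÷ (1.98 × 10³) = 0.000210254242512…
Multiplication/division keeps the fewest significant figures: 0.0955 → 3 s.f., 0.2294 → 4 s.f., 1.98 × 10³ → 3 s.f.; limit is 3.
Rounded to 3 significant figures: 2.10 × 10⁻⁴.

2.10 × 10⁻⁴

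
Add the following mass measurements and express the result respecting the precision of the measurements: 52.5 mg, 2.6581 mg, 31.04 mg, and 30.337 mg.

116.5 mg

52.5 mg + 2.6581 mg + 31.04 mg + 30.337 mg = 116.5351 mg.
Addition/subtraction keeps the fewest decimal places: 52.5 → 1 decimal place, 2.6581 → 4 decimal places, 31.04 → 2 decimal places, 30.337 → 3 decimal places; limit is 1.
Rounded to 1 decimal place: 116.5 mg.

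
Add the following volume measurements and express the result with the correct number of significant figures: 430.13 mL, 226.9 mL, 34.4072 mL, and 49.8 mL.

430.13 mL + 226.9 mL + 34.4072 mL + 49.8 mL = 741.2372 mL.
Addition/subtraction keeps the fewest decimal places: 430.13 → 2 decimal places, 226.9 → 1 decimal place, 34.4072 → 4 decimal places, 49.8 → 1 decimal place; limit is 1.
Rounded to 1 decimal place: 741.2 mL.

741.2 mL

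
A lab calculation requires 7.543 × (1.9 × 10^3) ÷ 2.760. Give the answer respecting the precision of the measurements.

7.543 × (1.9 × 10^3) ÷ 2.760 = 5192.64492754…
Multiplication/division keeps the fewest significant figures: 7.543 → 4 s.f., 1.9 × 10^3 → 2 s.f., 2.760 → 4 s.f.; limit is 2.
Rounded to 2 significant figures: 5.2 × 10^3.

5.2 × 10^3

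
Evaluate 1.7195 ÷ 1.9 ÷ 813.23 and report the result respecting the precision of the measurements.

0.0011

1.7195 ÷ 1.9 ÷ 813.23 = 0.00111284630424…
Multiplication/division keeps the fewest significant figures: 1.7195 → 5 s.f., 1.9 → 2 s.f., 813.23 → 5 s.f.; limit is 2.
Rounded to 2 significant figures: 0.0011.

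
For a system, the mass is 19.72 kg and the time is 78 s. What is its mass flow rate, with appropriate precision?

mass flow rate = 19.72 kg ÷ 78 s = 0.252820512821… kg/s.
19.72 has 4 significant figures; 78 has 2.
Division/multiplication keeps the fewest: 2 significant figures.
Rounded: 0.25 kg/s.

0.25 kg/s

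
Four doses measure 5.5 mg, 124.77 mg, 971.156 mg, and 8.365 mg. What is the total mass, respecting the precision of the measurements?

1109.8 mg

5.5 mg + 124.77 mg + 971.156 mg + 8.365 mg = 1109.791 mg.
Addition/subtraction keeps the fewest decimal places: 5.5 → 1 decimal place, 124.77 → 2 decimal places, 971.156 → 3 decimal places, 8.365 → 3 decimal places; limit is 1.
Rounded to 1 decimal place: 1109.8 mg.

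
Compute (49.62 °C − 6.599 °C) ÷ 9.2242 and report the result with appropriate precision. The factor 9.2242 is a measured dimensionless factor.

49.62 °C − 6.599 °C = 43.021 °C; the difference is limited to 2 decimal places (4 s.f.).
Carrying full precision, 43.021 ÷ 9.2242 = 4.66392749507… °C; 9.2242 has 5 s.f., so the result keeps min(4, 5) = 4 s.f.
Rounded to 4 significant figures: 4.664 °C.

4.664 °C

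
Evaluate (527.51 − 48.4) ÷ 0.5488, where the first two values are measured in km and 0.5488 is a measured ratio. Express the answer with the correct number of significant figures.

527.51 km − 48.4 km = 479.11 km; the difference is limited to 1 decimal place (4 s.f.).
Carrying full precision, 479.11 ÷ 0.5488 = 873.013848397… km; 0.5488 has 4 s.f., so the result keeps min(4, 4) = 4 s.f.
Rounded to 4 significant figures: 8.730 × 10^2 km.

8.730 × 10^2 km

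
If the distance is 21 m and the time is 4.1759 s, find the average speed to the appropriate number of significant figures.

5.0 m/s

average speed = 21 m ÷ 4.1759 s = 5.02885605498… m/s.
21 has 2 significant figures; 4.1759 has 5.
Division/multiplication keeps the fewest: 2 significant figures.
Rounded: 5.0 m/s.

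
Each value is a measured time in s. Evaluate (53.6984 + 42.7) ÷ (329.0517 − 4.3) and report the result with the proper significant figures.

53.6984 + 42.7 = 96.3984, limited to 1 d.p. → 3 s.f.; 329.0517 − 4.3 = 324.7517, limited to 1 d.p. → 4 s.f.
Carrying full precision, 96.3984 ÷ 324.7517 = 0.296837245194…; keep min(3, 4) = 3 s.f.
Rounded to 3 significant figures: 0.297.

0.297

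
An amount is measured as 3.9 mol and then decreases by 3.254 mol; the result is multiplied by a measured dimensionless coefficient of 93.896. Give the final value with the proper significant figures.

6 × 10^1 mol

3.9 mol − 3.254 mol = 0.646 mol; the difference is limited to 1 decimal place (1 s.f.).
Carrying full precision, 0.646 × 93.896 = 60.656816 mol; 93.896 has 5 s.f., so the result keeps min(1, 5) = 1 s.f.
Rounded to 1 significant figure: 6 × 10^1 mol.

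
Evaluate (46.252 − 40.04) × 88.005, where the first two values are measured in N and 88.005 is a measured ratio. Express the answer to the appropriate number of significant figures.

46.252 N − 40.04 N = 6.212 N; the difference is limited to 2 decimal places (3 s.f.).
Carrying full precision, 6.212 × 88.005 = 546.68706 N; 88.005 has 5 s.f., so the result keeps min(3, 5) = 3 s.f.
Rounded to 3 significant figures: 547 N.

547 N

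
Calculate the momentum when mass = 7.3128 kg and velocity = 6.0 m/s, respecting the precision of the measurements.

44 kg·m/s

momentum = 7.3128 kg × 6.0 m/s = 43.8768 kg·m/s.
7.3128 has 5 significant figures; 6.0 has 2.
Division/multiplication keeps the fewest: 2 significant figures.
Rounded: 44 kg·m/s.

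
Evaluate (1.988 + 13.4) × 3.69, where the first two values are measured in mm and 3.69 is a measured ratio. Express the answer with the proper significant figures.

1.988 mm + 13.4 mm = 15.388 mm; the sum is limited to 1 decimal place (3 s.f.).
Carrying full precision, 15.388 × 3.69 = 56.78172 mm; 3.69 has 3 s.f., so the result keeps min(3, 3) = 3 s.f.
Rounded to 3 significant figures: 56.8 mm.

56.8 mm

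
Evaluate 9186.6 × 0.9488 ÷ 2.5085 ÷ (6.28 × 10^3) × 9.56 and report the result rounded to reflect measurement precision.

9186.6 × 0.9488 ÷ 2.5085 ÷ (6.28 × 10^3) × 9.56 = 5.28948787656…
Multiplication/division keeps the fewest significant figures: 9186.6 → 5 s.f., 0.9488 → 4 s.f., 2.5085 → 5 s.f., 6.28 × 10^3 → 3 s.f., 9.56 → 3 s.f.; limit is 3.
Rounded to 3 significant figures: 5.29.

5.29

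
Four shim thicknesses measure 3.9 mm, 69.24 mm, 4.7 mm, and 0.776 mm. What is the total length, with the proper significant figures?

3.9 mm + 69.24 mm + 4.7 mm + 0.776 mm = 78.616 mm.
Addition/subtraction keeps the fewest decimal places: 3.9 → 1 decimal place, 69.24 → 2 decimal places, 4.7 → 1 decimal place, 0.776 → 3 decimal places; limit is 1.
Rounded to 1 decimal place: 78.6 mm.

78.6 mm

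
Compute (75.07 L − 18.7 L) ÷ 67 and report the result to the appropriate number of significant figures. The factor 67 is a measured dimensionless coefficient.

75.07 L − 18.7 L = 56.37 L; the difference is limited to 1 decimal place (3 s.f.).
Carrying full precision, 56.37 ÷ 67 = 0.841343283582… L; 67 has 2 s.f., so the result keeps min(3, 2) = 2 s.f.
Rounded to 2 significant figures: 0.84 L.

0.84 L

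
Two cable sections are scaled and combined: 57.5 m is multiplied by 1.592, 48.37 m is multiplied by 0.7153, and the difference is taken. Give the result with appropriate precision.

57.5 × 1.592 = 91.54 → 91.5 m (3 s.f., last digit at the 10^-1 place).
48.37 × 0.7153 = 34.599061 → 34.60 m (4 s.f., last digit at the 10^-2 place).
Difference: 56.940939 m; keep the coarser place, 10^-1.
Result: 56.9 m.

56.9 m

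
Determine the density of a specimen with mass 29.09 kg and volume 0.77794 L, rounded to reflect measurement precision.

density = 29.09 kg ÷ 0.77794 L = 37.3936293287… kg/L.
29.09 has 4 significant figures; 0.77794 has 5.
Division/multiplication keeps the fewest: 4 significant figures.
Rounded: 37.39 kg/L.

37.39 kg/L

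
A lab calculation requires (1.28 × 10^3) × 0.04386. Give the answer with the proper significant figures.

(1.28 × 10^3) × 0.04386 = 56.1408
Multiplication/division keeps the fewest significant figures: 1.28 × 10^3 → 3 s.f., 0.04386 → 4 s.f.; limit is 3.
Rounded to 3 significant figures: 56.1.

56.1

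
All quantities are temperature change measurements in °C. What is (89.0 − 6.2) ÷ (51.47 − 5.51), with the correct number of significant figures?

1.80

89.0 − 6.2 = 82.8, limited to 1 d.p. → 3 s.f.; 51.47 − 5.51 = 45.96, limited to 2 d.p. → 4 s.f.
Carrying full precision, 82.8 ÷ 45.96 = 1.80156657963…; keep min(3, 4) = 3 s.f.
Rounded to 3 significant figures: 1.80.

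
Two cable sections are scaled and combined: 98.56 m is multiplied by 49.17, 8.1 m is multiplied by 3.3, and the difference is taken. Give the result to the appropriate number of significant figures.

98.56 × 49.17 = 4846.1952 → 4846 m (4 s.f., last digit at the 10^0 place).
8.1 × 3.3 = 26.73 → 27 m (2 s.f., last digit at the 10^0 place).
Difference: 4819.4652 m; keep the coarser place, 10^0.
Result: 4819 m.

4819 m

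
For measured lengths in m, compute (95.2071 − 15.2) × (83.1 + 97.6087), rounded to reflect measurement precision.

1.45 × 10⁴ m²

95.2071 − 15.2 = 80.0071, limited to 1 d.p. → 3 s.f.; 83.1 + 97.6087 = 180.7087, limited to 1 d.p. → 4 s.f.
Carrying full precision, 80.0071 × 180.7087 = 14457.9790318…; keep min(3, 4) = 3 s.f.
Rounded to 3 significant figures: 1.45 × 10⁴ m².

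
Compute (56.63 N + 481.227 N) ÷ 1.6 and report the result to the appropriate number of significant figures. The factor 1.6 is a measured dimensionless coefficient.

56.63 N + 481.227 N = 537.857 N; the sum is limited to 2 decimal places (5 s.f.).
Carrying full precision, 537.857 ÷ 1.6 = 336.160625 N; 1.6 has 2 s.f., so the result keeps min(5, 2) = 2 s.f.
Rounded to 2 significant figures: 3.4 × 10^2 N.

3.4 × 10^2 N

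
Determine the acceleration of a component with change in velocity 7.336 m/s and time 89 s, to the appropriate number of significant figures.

acceleration = 7.336 m/s ÷ 89 s = 0.0824269662921… m/s².
7.336 has 4 significant figures; 89 has 2.
Division/multiplication keeps the fewest: 2 significant figures.
Rounded: 0.082 m/s².

0.082 m/s²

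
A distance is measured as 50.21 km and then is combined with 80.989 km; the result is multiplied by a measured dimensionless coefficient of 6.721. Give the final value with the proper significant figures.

50.21 km + 80.989 km = 131.199 km; the sum is limited to 2 decimal places (5 s.f.).
Carrying full precision, 131.199 × 6.721 = 881.788479 km; 6.721 has 4 s.f., so the result keeps min(5, 4) = 4 s.f.
Rounded to 4 significant figures: 881.8 km.

881.8 km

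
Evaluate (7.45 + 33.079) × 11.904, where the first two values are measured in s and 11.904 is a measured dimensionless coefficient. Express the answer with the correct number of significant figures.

482.5 s

7.45 s + 33.079 s = 40.529 s; the sum is limited to 2 decimal places (4 s.f.).
Carrying full precision, 40.529 × 11.904 = 482.457216 s; 11.904 has 5 s.f., so the result keeps min(4, 5) = 4 s.f.
Rounded to 4 significant figures: 482.5 s.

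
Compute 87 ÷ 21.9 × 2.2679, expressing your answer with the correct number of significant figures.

87 ÷ 21.9 × 2.2679 = 9.00946575342…
Multiplication/division keeps the fewest significant figures: 87 → 2 s.f., 21.9 → 3 s.f., 2.2679 → 5 s.f.; limit is 2.
Rounded to 2 significant figures: 9.0.

9.0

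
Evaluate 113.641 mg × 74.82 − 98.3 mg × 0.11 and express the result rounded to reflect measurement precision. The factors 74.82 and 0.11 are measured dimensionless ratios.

113.641 × 74.82 = 8502.61962 → 8503 mg (4 s.f., last digit at the 10^0 place).
98.3 × 0.11 = 10.813 → 11 mg (2 s.f., last digit at the 10^0 place).
Difference: 8491.80662 mg; keep the coarser place, 10^0.
Result: 8492 mg.

8492 mg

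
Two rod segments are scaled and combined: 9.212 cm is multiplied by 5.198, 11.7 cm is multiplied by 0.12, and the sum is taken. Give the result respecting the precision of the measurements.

49.3 cm

9.212 × 5.198 = 47.883976 → 47.88 cm (4 s.f., last digit at the 10^-2 place).
11.7 × 0.12 = 1.404 → 1.4 cm (2 s.f., last digit at the 10^-1 place).
Sum: 49.287976 cm; keep the coarser place, 10^-1.
Result: 49.3 cm.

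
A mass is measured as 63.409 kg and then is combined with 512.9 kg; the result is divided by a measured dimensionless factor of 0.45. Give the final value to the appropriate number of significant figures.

63.409 kg + 512.9 kg = 576.309 kg; the sum is limited to 1 decimal place (4 s.f.).
Carrying full precision, 576.309 ÷ 0.45 = 1280.68666667… kg; 0.45 has 2 s.f., so the result keeps min(4, 2) = 2 s.f.
Rounded to 2 significant figures: 1.3 × 10^3 kg.

1.3 × 10^3 kg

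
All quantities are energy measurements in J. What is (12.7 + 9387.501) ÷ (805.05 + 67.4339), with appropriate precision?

12.7 + 9387.501 = 9400.201, limited to 1 d.p. → 5 s.f.; 805.05 + 67.4339 = 872.4839, limited to 2 d.p. → 5 s.f.
Carrying full precision, 9400.201 ÷ 872.4839 = 10.7740681519…; keep min(5, 5) = 5 s.f.
Rounded to 5 significant figures: 10.774.

10.774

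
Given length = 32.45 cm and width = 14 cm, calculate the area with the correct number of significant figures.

area = 32.45 cm × 14 cm = 454.3 cm².
32.45 has 4 significant figures; 14 has 2.
Division/multiplication keeps the fewest: 2 significant figures.
Rounded: 4.5 × 10² cm².

4.5 × 10² cm²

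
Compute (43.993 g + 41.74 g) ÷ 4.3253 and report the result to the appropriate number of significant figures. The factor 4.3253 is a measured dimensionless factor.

19.82 g

43.993 g + 41.74 g = 85.733 g; the sum is limited to 2 decimal places (4 s.f.).
Carrying full precision, 85.733 ÷ 4.3253 = 19.8212840728… g; 4.3253 has 5 s.f., so the result keeps min(4, 5) = 4 s.f.
Rounded to 4 significant figures: 19.82 g.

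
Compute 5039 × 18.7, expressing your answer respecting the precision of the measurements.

9.42 × 10^4

5039 × 18.7 = 94229.3
Multiplication/division keeps the fewest significant figures: 5039 → 4 s.f., 18.7 → 3 s.f.; limit is 3.
Rounded to 3 significant figures: 9.42 × 10^4.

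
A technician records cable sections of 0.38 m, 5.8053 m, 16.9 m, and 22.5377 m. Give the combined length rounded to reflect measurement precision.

0.38 m + 5.8053 m + 16.9 m + 22.5377 m = 45.6230 m.
Addition/subtraction keeps the fewest decimal places: 0.38 → 2 decimal places, 5.8053 → 4 decimal places, 16.9 → 1 decimal place, 22.5377 → 4 decimal places; limit is 1.
Rounded to 1 decimal place: 45.6 m.

45.6 m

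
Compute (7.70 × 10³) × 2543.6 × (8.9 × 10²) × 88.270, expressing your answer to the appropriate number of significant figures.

(7.70 × 10³) × 2543.6 × (8.9 × 10²) × 88.270 = 1.53866003892 × 10^12…
Multiplication/division keeps the fewest significant figures: 7.70 × 10³ → 3 s.f., 2543.6 → 5 s.f., 8.9 × 10² → 2 s.f., 88.270 → 5 s.f.; limit is 2.
Rounded to 2 significant figures: 1.5 × 10¹².

1.5 × 10¹²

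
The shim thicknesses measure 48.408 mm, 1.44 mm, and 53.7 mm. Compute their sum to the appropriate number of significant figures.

48.408 mm + 1.44 mm + 53.7 mm = 103.548 mm.
Addition/subtraction keeps the fewest decimal places: 48.408 → 3 decimal places, 1.44 → 2 decimal places, 53.7 → 1 decimal place; limit is 1.
Rounded to 1 decimal place: 103.5 mm.

103.5 mm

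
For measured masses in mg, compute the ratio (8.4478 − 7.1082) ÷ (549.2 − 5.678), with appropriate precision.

0.002465

8.4478 − 7.1082 = 1.3396, limited to 4 d.p. → 5 s.f.; 549.2 − 5.678 = 543.522, limited to 1 d.p. → 4 s.f.
Carrying full precision, 1.3396 ÷ 543.522 = 0.00246466564371…; keep min(5, 4) = 4 s.f.
Rounded to 4 significant figures: 0.002465.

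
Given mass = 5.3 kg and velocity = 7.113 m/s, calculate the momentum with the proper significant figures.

momentum = 5.3 kg × 7.113 m/s = 37.6989 kg·m/s.
5.3 has 2 significant figures; 7.113 has 4.
Division/multiplication keeps the fewest: 2 significant figures.
Rounded: 38 kg·m/s.

38 kg·m/s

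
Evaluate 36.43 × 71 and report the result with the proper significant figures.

36.43 × 71 = 2586.53
Multiplication/division keeps the fewest significant figures: 36.43 → 4 s.f., 71 → 2 s.f.; limit is 2.
Rounded to 2 significant figures: 2.6 × 10^3.

2.6 × 10^3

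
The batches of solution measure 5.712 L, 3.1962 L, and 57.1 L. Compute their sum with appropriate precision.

66.0 L

5.712 L + 3.1962 L + 57.1 L = 66.0082 L.
Addition/subtraction keeps the fewest decimal places: 5.712 → 3 decimal places, 3.1962 → 4 decimal places, 57.1 → 1 decimal place; limit is 1.
Rounded to 1 decimal place: 66.0 L.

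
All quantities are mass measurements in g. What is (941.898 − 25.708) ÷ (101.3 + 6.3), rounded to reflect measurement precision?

941.898 − 25.708 = 916.190, limited to 3 d.p. → 6 s.f.; 101.3 + 6.3 = 107.6, limited to 1 d.p. → 4 s.f.
Carrying full precision, 916.190 ÷ 107.6 = 8.51477695167…; keep min(6, 4) = 4 s.f.
Rounded to 4 significant figures: 8.515.

8.515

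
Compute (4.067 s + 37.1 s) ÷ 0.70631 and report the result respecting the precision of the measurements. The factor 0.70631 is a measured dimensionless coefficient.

58.3 s

4.067 s + 37.1 s = 41.167 s; the sum is limited to 1 decimal place (3 s.f.).
Carrying full precision, 41.167 ÷ 0.70631 = 58.2846059096… s; 0.70631 has 5 s.f., so the result keeps min(3, 5) = 3 s.f.
Rounded to 3 significant figures: 58.3 s.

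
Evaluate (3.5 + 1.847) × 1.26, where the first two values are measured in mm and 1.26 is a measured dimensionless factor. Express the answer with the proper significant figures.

3.5 mm + 1.847 mm = 5.347 mm; the sum is limited to 1 decimal place (2 s.f.).
Carrying full precision, 5.347 × 1.26 = 6.73722 mm; 1.26 has 3 s.f., so the result keeps min(2, 3) = 2 s.f.
Rounded to 2 significant figures: 6.7 mm.

6.7 mm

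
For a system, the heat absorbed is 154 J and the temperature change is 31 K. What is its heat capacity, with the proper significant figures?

heat capacity = 154 J ÷ 31 K = 4.96774193548… J/K.
154 has 3 significant figures; 31 has 2.
Division/multiplication keeps the fewest: 2 significant figures.
Rounded: 5.0 J/K.

5.0 J/K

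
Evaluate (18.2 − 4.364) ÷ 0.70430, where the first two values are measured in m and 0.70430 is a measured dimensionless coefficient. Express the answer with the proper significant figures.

18.2 m − 4.364 m = 13.836 m; the difference is limited to 1 decimal place (3 s.f.).
Carrying full precision, 13.836 ÷ 0.70430 = 19.645037626… m; 0.70430 has 5 s.f., so the result keeps min(3, 5) = 3 s.f.
Rounded to 3 significant figures: 19.6 m.

19.6 m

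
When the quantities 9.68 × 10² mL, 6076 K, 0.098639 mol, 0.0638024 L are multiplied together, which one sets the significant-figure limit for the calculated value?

9.68 × 10² mL → 3 s.f.; 6076 K → 4 s.f.; 0.098639 mol → 5 s.f.; 0.0638024 L → 6 s.f.
The fewest is 3 significant figures, from 9.68 × 10² mL.

9.68 × 10² mL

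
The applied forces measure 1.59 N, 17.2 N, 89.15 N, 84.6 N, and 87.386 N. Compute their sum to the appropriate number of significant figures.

1.59 N + 17.2 N + 89.15 N + 84.6 N + 87.386 N = 279.926 N.
Addition/subtraction keeps the fewest decimal places: 1.59 → 2 decimal places, 17.2 → 1 decimal place, 89.15 → 2 decimal places, 84.6 → 1 decimal place, 87.386 → 3 decimal places; limit is 1.
Rounded to 1 decimal place: 279.9 N.

279.9 N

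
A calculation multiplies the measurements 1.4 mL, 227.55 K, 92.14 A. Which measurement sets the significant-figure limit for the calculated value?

1.4 mL

1.4 mL → 2 s.f.; 227.55 K → 5 s.f.; 92.14 A → 4 s.f.
The fewest is 2 significant figures, from 1.4 mL.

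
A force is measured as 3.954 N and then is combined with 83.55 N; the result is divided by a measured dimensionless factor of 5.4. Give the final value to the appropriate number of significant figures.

3.954 N + 83.55 N = 87.504 N; the sum is limited to 2 decimal places (4 s.f.).
Carrying full precision, 87.504 ÷ 5.4 = 16.2044444444… N; 5.4 has 2 s.f., so the result keeps min(4, 2) = 2 s.f.
Rounded to 2 significant figures: 16 N.

16 N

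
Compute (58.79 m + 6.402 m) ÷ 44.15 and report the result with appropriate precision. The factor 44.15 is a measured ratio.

1.477 m

58.79 m + 6.402 m = 65.192 m; the sum is limited to 2 decimal places (4 s.f.).
Carrying full precision, 65.192 ÷ 44.15 = 1.47660249151… m; 44.15 has 4 s.f., so the result keeps min(4, 4) = 4 s.f.
Rounded to 4 significant figures: 1.477 m.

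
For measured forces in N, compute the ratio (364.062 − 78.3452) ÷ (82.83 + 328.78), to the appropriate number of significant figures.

364.062 − 78.3452 = 285.7168, limited to 3 d.p. → 6 s.f.; 82.83 + 328.78 = 411.61, limited to 2 d.p. → 5 s.f.
Carrying full precision, 285.7168 ÷ 411.61 = 0.694144457132…; keep min(6, 5) = 5 s.f.
Rounded to 5 significant figures: 0.69414.

0.69414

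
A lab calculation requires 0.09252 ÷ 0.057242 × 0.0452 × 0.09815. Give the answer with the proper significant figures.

0.09252 ÷ 0.057242 × 0.0452 × 0.09815 = 0.00717050203697…
Multiplication/division keeps the fewest significant figures: 0.09252 → 4 s.f., 0.057242 → 5 s.f., 0.0452 → 3 s.f., 0.09815 → 4 s.f.; limit is 3.
Rounded to 3 significant figures: 0.00717.

0.00717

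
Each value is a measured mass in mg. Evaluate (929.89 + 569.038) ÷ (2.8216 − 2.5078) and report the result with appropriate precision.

929.89 + 569.038 = 1498.928, limited to 2 d.p. → 6 s.f.; 2.8216 − 2.5078 = 0.3138, limited to 4 d.p. → 4 s.f.
Carrying full precision, 1498.928 ÷ 0.3138 = 4776.6985341…; keep min(6, 4) = 4 s.f.
Rounded to 4 significant figures: 4777.

4777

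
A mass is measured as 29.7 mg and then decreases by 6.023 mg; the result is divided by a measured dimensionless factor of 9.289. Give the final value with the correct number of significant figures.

29.7 mg − 6.023 mg = 23.677 mg; the difference is limited to 1 decimal place (3 s.f.).
Carrying full precision, 23.677 ÷ 9.289 = 2.54892884056… mg; 9.289 has 4 s.f., so the result keeps min(3, 4) = 3 s.f.
Rounded to 3 significant figures: 2.55 mg.

2.55 mg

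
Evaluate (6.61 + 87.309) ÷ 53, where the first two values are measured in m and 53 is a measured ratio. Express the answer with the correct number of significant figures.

6.61 m + 87.309 m = 93.919 m; the sum is limited to 2 decimal places (4 s.f.).
Carrying full precision, 93.919 ÷ 53 = 1.77205660377… m; 53 has 2 s.f., so the result keeps min(4, 2) = 2 s.f.
Rounded to 2 significant figures: 1.8 m.

1.8 m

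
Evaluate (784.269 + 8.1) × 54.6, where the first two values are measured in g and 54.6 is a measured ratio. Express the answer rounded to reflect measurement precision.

4.33 × 10^4 g

784.269 g + 8.1 g = 792.369 g; the sum is limited to 1 decimal place (4 s.f.).
Carrying full precision, 792.369 × 54.6 = 43263.3474 g; 54.6 has 3 s.f., so the result keeps min(4, 3) = 3 s.f.
Rounded to 3 significant figures: 4.33 × 10^4 g.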